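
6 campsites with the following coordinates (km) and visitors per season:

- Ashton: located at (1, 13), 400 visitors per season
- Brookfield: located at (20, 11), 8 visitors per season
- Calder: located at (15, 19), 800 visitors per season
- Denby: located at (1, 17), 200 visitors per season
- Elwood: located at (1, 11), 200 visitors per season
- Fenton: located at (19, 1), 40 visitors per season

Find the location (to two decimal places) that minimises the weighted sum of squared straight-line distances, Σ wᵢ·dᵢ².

(8.33, 15.85)

The minimiser of Σwᵢ‖p−pᵢ‖² is the weighted centroid p* = (Σwᵢpᵢ)/(Σwᵢ).
Σwᵢ = 1648.
Σwᵢxᵢ = 400·1 + 8·20 + 800·15 + 200·1 + 200·1 + 40·19 = 13720.
Σwᵢyᵢ = 400·13 + 8·11 + 800·19 + 200·17 + 200·11 + 40·1 = 26128.
x* = 13720/1648 = 8.33, y* = 26128/1648 = 15.85.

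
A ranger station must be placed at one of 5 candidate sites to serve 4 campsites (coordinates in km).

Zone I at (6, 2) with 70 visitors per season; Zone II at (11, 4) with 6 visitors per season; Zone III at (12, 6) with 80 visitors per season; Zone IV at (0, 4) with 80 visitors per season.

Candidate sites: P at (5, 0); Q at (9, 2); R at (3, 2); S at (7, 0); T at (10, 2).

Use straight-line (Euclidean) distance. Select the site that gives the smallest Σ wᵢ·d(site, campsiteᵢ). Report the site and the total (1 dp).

Total weighted distance at each candidate:
  P (5, 0): total = 1449.6
  Q (9, 2): total = 1364.5
  R (3, 2): total = 1335.8
  S (7, 0): total = 1460.3
  T (10, 2): total = 1467.0
Minimum is at R with total 1335.8 km.

R, total 1335.8 km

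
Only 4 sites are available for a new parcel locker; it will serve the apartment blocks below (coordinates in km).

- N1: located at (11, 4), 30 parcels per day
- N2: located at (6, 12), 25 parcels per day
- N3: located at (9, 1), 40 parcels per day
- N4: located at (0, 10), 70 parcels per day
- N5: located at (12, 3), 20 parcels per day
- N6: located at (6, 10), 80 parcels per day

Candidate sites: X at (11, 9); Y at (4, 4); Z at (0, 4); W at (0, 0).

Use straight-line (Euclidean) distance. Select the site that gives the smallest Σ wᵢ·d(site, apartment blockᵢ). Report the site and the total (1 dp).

Total weighted distance at each candidate:
  X (11, 9): total = 1928.4
  Y (4, 4): total = 1821.4
  Z (0, 4): total = 2299.1
  W (0, 0): total = 2929.1
Minimum is at Y with total 1821.4 km.

Y, total 1821.4 km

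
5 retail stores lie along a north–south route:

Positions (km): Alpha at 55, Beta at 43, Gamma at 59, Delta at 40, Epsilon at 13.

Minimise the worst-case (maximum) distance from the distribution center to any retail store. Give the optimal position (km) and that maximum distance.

The 1-center on a line is the midpoint of the two extreme points: leftmost at 13, rightmost at 59.
Optimal location = (13 + 59)/2 = 36; maximum distance = (59 − 13)/2 = 23.

location 36, max distance 23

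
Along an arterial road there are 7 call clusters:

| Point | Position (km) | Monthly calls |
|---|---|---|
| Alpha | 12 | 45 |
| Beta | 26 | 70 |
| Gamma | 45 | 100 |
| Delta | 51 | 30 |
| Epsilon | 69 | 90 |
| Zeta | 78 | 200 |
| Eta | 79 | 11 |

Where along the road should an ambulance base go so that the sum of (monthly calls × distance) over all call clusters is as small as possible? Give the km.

x = 69

For a sum of weighted absolute distances on a line, the optimum is the weighted median (not the mean). Total weight W = 546; half-weight = 273.
Sort by position and accumulate weight:
  km 12 (Alpha, w=45) → cum 45
  km 26 (Beta, w=70) → cum 115
  km 45 (Gamma, w=100) → cum 215
  km 51 (Delta, w=30) → cum 245
  km 69 (Epsilon, w=90) → cum 335  ≥ 273 → median here
  km 78 (Zeta, w=200) → cum 535
  km 79 (Eta, w=11) → cum 546
Optimal location: km 69.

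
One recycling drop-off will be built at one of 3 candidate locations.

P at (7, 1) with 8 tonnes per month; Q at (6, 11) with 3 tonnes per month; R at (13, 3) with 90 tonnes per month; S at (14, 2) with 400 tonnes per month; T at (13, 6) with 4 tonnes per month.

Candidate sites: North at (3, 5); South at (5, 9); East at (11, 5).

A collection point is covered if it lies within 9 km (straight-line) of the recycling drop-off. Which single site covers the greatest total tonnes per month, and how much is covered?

East, covering 505

Coverage radius r = 9 km; a point is covered iff (Δx)²+(Δy)² ≤ 9² = 81.
  North (3, 5): covers {P, Q} → 11
  South (5, 9): covers {P, Q, T} → 15
  East (11, 5): covers {P, Q, R, S, T} → 505
Maximum coverage at East: 505 tonnes per month.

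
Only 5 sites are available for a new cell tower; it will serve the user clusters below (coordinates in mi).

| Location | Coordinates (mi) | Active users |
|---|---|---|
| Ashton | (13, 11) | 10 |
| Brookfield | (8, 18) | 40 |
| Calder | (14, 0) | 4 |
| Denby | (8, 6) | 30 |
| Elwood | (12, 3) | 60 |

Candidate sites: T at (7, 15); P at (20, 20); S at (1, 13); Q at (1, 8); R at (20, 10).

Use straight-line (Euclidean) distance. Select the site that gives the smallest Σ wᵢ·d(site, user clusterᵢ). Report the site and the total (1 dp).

Total weighted distance at each candidate:
  T (7, 15): total = 1316.5
  P (20, 20): total = 2364.6
  S (1, 13): total = 1728.2
  Q (1, 8): total = 1616.4
  R (20, 10): total = 1711.5
Minimum is at T with total 1316.5 mi.

T, total 1316.5 mi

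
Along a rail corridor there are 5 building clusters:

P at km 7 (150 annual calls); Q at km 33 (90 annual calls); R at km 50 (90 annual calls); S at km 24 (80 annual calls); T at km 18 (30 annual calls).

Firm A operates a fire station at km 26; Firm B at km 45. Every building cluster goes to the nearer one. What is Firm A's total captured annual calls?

The indifferent point is the midpoint (26+45)/2 = 35.5; building clusters left of it (closer to Firm A at 26) go to Firm A, those right go to Firm B.
  P at 7 (w=150) → Firm A
  T at 18 (w=30) → Firm A
  S at 24 (w=80) → Firm A
  Q at 33 (w=90) → Firm A
  R at 50 (w=90) → Firm B
Firm A captures 350; Firm B captures 90.

350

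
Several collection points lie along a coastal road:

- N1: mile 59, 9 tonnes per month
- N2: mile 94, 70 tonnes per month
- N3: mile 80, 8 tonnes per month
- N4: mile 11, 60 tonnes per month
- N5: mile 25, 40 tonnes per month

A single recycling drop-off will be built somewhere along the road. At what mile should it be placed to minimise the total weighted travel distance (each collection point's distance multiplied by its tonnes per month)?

x = 25

For a sum of weighted absolute distances on a line, the optimum is the weighted median (not the mean). Total weight W = 187; half-weight = 93.5.
Sort by position and accumulate weight:
  mile 11 (N4, w=60) → cum 60
  mile 25 (N5, w=40) → cum 100  ≥ 93.5 → median here
  mile 59 (N1, w=9) → cum 109
  mile 80 (N3, w=8) → cum 117
  mile 94 (N2, w=70) → cum 187
Optimal location: mile 25.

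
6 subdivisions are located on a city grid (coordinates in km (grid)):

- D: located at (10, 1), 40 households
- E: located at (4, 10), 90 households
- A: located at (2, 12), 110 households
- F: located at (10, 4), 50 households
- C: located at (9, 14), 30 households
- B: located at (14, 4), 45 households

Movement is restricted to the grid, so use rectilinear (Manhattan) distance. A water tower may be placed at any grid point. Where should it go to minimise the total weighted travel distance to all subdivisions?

Manhattan distance separates: Σwᵢ(|x−xᵢ|+|y−yᵢ|) = Σwᵢ|x−xᵢ| + Σwᵢ|y−yᵢ|, so x and y are optimised independently as 1-D weighted medians.
Total weight W = 365; half = 182.5.
x-coordinate, sorted with cumulative weight:
  x=2 (A, w=110) cum 110
  x=4 (E, w=90) cum 200  ← median
  x=9 (C, w=30) cum 230
  x=10 (D, w=40) cum 270
  x=10 (F, w=50) cum 320
  x=14 (B, w=45) cum 365
⇒ x* = 4
y-coordinate, sorted with cumulative weight:
  y=1 (D, w=40) cum 40
  y=4 (F, w=50) cum 90
  y=4 (B, w=45) cum 135
  y=10 (E, w=90) cum 225  ← median
  y=12 (A, w=110) cum 335
  y=14 (C, w=30) cum 365
⇒ y* = 10

(4, 10)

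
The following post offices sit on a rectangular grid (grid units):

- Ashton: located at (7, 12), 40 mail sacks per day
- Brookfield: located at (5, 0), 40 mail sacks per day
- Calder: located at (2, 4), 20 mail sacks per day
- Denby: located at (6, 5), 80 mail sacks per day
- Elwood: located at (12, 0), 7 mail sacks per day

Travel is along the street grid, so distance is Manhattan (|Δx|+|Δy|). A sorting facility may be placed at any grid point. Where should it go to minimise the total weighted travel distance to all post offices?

Manhattan distance separates: Σwᵢ(|x−xᵢ|+|y−yᵢ|) = Σwᵢ|x−xᵢ| + Σwᵢ|y−yᵢ|, so x and y are optimised independently as 1-D weighted medians.
Total weight W = 187; half = 93.5.
x-coordinate, sorted with cumulative weight:
  x=2 (Calder, w=20) cum 20
  x=5 (Brookfield, w=40) cum 60
  x=6 (Denby, w=80) cum 140  ← median
  x=7 (Ashton, w=40) cum 180
  x=12 (Elwood, w=7) cum 187
⇒ x* = 6
y-coordinate, sorted with cumulative weight:
  y=0 (Brookfield, w=40) cum 40
  y=0 (Elwood, w=7) cum 47
  y=4 (Calder, w=20) cum 67
  y=5 (Denby, w=80) cum 147  ← median
  y=12 (Ashton, w=40) cum 187
⇒ y* = 5

(6, 5)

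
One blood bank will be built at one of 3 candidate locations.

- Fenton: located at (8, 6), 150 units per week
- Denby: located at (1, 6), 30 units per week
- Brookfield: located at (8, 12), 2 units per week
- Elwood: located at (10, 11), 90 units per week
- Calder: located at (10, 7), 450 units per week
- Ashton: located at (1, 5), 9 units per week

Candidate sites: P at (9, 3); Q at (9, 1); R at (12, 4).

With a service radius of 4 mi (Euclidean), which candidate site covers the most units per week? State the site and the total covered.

R, covering 450

Coverage radius r = 4 mi; a point is covered iff (Δx)²+(Δy)² ≤ 4² = 16.
  P (9, 3): covers {Fenton} → 150
  Q (9, 1): covers {none} → 0
  R (12, 4): covers {Calder} → 450
Maximum coverage at R: 450 units per week.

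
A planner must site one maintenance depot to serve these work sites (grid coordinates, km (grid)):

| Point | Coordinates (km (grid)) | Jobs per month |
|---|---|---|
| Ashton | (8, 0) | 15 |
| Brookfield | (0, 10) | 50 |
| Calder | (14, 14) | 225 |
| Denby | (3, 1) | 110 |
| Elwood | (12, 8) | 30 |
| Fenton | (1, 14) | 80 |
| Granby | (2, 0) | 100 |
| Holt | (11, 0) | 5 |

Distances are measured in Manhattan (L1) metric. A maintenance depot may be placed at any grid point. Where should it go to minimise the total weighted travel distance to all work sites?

Manhattan distance separates: Σwᵢ(|x−xᵢ|+|y−yᵢ|) = Σwᵢ|x−xᵢ| + Σwᵢ|y−yᵢ|, so x and y are optimised independently as 1-D weighted medians.
Total weight W = 615; half = 307.5.
x-coordinate, sorted with cumulative weight:
  x=0 (Brookfield, w=50) cum 50
  x=1 (Fenton, w=80) cum 130
  x=2 (Granby, w=100) cum 230
  x=3 (Denby, w=110) cum 340  ← median
  x=8 (Ashton, w=15) cum 355
  x=11 (Holt, w=5) cum 360
  x=12 (Elwood, w=30) cum 390
  x=14 (Calder, w=225) cum 615
⇒ x* = 3
y-coordinate, sorted with cumulative weight:
  y=0 (Ashton, w=15) cum 15
  y=0 (Granby, w=100) cum 115
  y=0 (Holt, w=5) cum 120
  y=1 (Denby, w=110) cum 230
  y=8 (Elwood, w=30) cum 260
  y=10 (Brookfield, w=50) cum 310  ← median
  y=14 (Calder, w=225) cum 535
  y=14 (Fenton, w=80) cum 615
⇒ y* = 10

(3, 10)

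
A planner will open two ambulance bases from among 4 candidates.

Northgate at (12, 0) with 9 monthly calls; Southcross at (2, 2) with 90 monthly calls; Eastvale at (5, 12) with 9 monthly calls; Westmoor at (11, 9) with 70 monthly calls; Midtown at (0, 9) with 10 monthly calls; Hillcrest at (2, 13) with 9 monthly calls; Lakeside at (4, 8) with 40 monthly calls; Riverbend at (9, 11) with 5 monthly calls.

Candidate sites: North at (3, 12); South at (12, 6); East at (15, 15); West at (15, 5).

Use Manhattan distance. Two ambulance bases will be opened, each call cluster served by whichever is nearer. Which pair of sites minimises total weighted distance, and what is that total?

{North, South}, total 1655

Evaluate every pair (each demand assigned to the nearer of the two):
  {North, South}: total = 1655
  {North, West}: total = 1953
  {North, East}: total = 2183
  {South, East}: total = 2436
  {South, West}: total = 2454
  {East, West}: total = 3124
Best pair: {North, South} with total 1655.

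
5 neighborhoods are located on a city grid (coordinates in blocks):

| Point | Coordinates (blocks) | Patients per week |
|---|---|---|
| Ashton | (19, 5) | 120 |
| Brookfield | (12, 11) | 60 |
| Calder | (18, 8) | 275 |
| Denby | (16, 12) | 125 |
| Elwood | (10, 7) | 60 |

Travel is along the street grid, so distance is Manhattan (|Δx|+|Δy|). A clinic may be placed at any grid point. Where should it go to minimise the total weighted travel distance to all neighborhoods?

Manhattan distance separates: Σwᵢ(|x−xᵢ|+|y−yᵢ|) = Σwᵢ|x−xᵢ| + Σwᵢ|y−yᵢ|, so x and y are optimised independently as 1-D weighted medians.
Total weight W = 640; half = 320.
x-coordinate, sorted with cumulative weight:
  x=10 (Elwood, w=60) cum 60
  x=12 (Brookfield, w=60) cum 120
  x=16 (Denby, w=125) cum 245
  x=18 (Calder, w=275) cum 520  ← median
  x=19 (Ashton, w=120) cum 640
⇒ x* = 18
y-coordinate, sorted with cumulative weight:
  y=5 (Ashton, w=120) cum 120
  y=7 (Elwood, w=60) cum 180
  y=8 (Calder, w=275) cum 455  ← median
  y=11 (Brookfield, w=60) cum 515
  y=12 (Denby, w=125) cum 640
⇒ y* = 8

(18, 8)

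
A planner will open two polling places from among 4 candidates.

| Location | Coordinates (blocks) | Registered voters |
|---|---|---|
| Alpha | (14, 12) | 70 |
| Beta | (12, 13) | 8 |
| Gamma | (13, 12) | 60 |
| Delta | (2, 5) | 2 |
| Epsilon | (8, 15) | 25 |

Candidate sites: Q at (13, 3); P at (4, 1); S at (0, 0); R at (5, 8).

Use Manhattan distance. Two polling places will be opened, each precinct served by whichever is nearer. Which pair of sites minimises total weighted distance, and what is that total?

{Q, R}, total 1590

Evaluate every pair (each demand assigned to the nearer of the two):
  {Q, R}: total = 1590
  {Q, P}: total = 1765
  {Q, S}: total = 1767
  {P, R}: total = 1988
  {S, R}: total = 1988
  {P, S}: total = 3292
Best pair: {Q, R} with total 1590.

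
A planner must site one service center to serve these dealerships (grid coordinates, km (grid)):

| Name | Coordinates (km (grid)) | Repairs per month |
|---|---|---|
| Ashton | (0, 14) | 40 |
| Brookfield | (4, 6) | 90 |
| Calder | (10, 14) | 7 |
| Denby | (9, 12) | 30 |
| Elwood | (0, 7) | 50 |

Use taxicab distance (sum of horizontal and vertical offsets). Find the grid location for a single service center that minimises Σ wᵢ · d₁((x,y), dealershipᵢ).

Manhattan distance separates: Σwᵢ(|x−xᵢ|+|y−yᵢ|) = Σwᵢ|x−xᵢ| + Σwᵢ|y−yᵢ|, so x and y are optimised independently as 1-D weighted medians.
Total weight W = 217; half = 108.5.
x-coordinate, sorted with cumulative weight:
  x=0 (Ashton, w=40) cum 40
  x=0 (Elwood, w=50) cum 90
  x=4 (Brookfield, w=90) cum 180  ← median
  x=9 (Denby, w=30) cum 210
  x=10 (Calder, w=7) cum 217
⇒ x* = 4
y-coordinate, sorted with cumulative weight:
  y=6 (Brookfield, w=90) cum 90
  y=7 (Elwood, w=50) cum 140  ← median
  y=12 (Denby, w=30) cum 170
  y=14 (Ashton, w=40) cum 210
  y=14 (Calder, w=7) cum 217
⇒ y* = 7

(4, 7)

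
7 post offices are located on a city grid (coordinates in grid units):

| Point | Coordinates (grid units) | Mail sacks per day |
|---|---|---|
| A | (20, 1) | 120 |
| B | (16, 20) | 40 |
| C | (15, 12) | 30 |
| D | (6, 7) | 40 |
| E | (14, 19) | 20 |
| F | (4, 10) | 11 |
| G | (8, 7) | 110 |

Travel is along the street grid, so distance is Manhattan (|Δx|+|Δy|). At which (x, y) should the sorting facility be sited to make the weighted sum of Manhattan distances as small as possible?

Manhattan distance separates: Σwᵢ(|x−xᵢ|+|y−yᵢ|) = Σwᵢ|x−xᵢ| + Σwᵢ|y−yᵢ|, so x and y are optimised independently as 1-D weighted medians.
Total weight W = 371; half = 185.5.
x-coordinate, sorted with cumulative weight:
  x=4 (F, w=11) cum 11
  x=6 (D, w=40) cum 51
  x=8 (G, w=110) cum 161
  x=14 (E, w=20) cum 181
  x=15 (C, w=30) cum 211  ← median
  x=16 (B, w=40) cum 251
  x=20 (A, w=120) cum 371
⇒ x* = 15
y-coordinate, sorted with cumulative weight:
  y=1 (A, w=120) cum 120
  y=7 (D, w=40) cum 160
  y=7 (G, w=110) cum 270  ← median
  y=10 (F, w=11) cum 281
  y=12 (C, w=30) cum 311
  y=19 (E, w=20) cum 331
  y=20 (B, w=40) cum 371
⇒ y* = 7

(15, 7)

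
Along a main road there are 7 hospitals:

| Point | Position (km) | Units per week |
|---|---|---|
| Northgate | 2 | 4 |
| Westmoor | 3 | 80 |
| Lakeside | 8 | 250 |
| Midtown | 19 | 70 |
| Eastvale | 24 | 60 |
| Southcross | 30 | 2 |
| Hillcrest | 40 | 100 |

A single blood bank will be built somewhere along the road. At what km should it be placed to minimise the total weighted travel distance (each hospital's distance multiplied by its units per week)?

x = 8

For a sum of weighted absolute distances on a line, the optimum is the weighted median (not the mean). Total weight W = 566; half-weight = 283.
Sort by position and accumulate weight:
  km 2 (Northgate, w=4) → cum 4
  km 3 (Westmoor, w=80) → cum 84
  km 8 (Lakeside, w=250) → cum 334  ≥ 283 → median here
  km 19 (Midtown, w=70) → cum 404
  km 24 (Eastvale, w=60) → cum 464
  km 30 (Southcross, w=2) → cum 466
  km 40 (Hillcrest, w=100) → cum 566
Optimal location: km 8.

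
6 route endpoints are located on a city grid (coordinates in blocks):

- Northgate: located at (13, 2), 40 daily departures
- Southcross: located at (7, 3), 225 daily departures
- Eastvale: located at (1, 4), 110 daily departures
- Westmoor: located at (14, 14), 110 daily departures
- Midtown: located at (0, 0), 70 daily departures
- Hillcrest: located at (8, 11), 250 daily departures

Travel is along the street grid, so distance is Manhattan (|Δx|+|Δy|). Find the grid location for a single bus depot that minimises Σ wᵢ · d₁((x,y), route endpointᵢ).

Manhattan distance separates: Σwᵢ(|x−xᵢ|+|y−yᵢ|) = Σwᵢ|x−xᵢ| + Σwᵢ|y−yᵢ|, so x and y are optimised independently as 1-D weighted medians.
Total weight W = 805; half = 402.5.
x-coordinate, sorted with cumulative weight:
  x=0 (Midtown, w=70) cum 70
  x=1 (Eastvale, w=110) cum 180
  x=7 (Southcross, w=225) cum 405  ← median
  x=8 (Hillcrest, w=250) cum 655
  x=13 (Northgate, w=40) cum 695
  x=14 (Westmoor, w=110) cum 805
⇒ x* = 7
y-coordinate, sorted with cumulative weight:
  y=0 (Midtown, w=70) cum 70
  y=2 (Northgate, w=40) cum 110
  y=3 (Southcross, w=225) cum 335
  y=4 (Eastvale, w=110) cum 445  ← median
  y=11 (Hillcrest, w=250) cum 695
  y=14 (Westmoor, w=110) cum 805
⇒ y* = 4

(7, 4)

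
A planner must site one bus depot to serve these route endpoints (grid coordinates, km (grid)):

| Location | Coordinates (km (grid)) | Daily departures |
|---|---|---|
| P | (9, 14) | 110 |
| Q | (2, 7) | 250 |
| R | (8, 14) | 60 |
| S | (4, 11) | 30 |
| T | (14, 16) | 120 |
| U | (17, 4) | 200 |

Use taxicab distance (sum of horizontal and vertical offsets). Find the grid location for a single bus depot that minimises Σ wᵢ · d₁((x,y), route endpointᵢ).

Manhattan distance separates: Σwᵢ(|x−xᵢ|+|y−yᵢ|) = Σwᵢ|x−xᵢ| + Σwᵢ|y−yᵢ|, so x and y are optimised independently as 1-D weighted medians.
Total weight W = 770; half = 385.
x-coordinate, sorted with cumulative weight:
  x=2 (Q, w=250) cum 250
  x=4 (S, w=30) cum 280
  x=8 (R, w=60) cum 340
  x=9 (P, w=110) cum 450  ← median
  x=14 (T, w=120) cum 570
  x=17 (U, w=200) cum 770
⇒ x* = 9
y-coordinate, sorted with cumulative weight:
  y=4 (U, w=200) cum 200
  y=7 (Q, w=250) cum 450  ← median
  y=11 (S, w=30) cum 480
  y=14 (P, w=110) cum 590
  y=14 (R, w=60) cum 650
  y=16 (T, w=120) cum 770
⇒ y* = 7

(9, 7)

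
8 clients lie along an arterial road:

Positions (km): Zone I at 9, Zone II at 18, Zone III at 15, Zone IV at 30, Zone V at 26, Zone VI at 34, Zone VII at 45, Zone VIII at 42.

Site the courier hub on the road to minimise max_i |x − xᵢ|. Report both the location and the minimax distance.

location 27, max distance 18

The 1-center on a line is the midpoint of the two extreme points: leftmost at 9, rightmost at 45.
Optimal location = (9 + 45)/2 = 27; maximum distance = (45 − 9)/2 = 18.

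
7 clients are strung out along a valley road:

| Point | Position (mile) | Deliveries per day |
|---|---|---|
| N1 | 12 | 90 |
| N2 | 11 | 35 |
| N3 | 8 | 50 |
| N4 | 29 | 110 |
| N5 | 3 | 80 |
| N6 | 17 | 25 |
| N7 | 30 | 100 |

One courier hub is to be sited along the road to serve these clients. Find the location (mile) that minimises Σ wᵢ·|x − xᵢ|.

x = 12

For a sum of weighted absolute distances on a line, the optimum is the weighted median (not the mean). Total weight W = 490; half-weight = 245.
Sort by position and accumulate weight:
  mile 3 (N5, w=80) → cum 80
  mile 8 (N3, w=50) → cum 130
  mile 11 (N2, w=35) → cum 165
  mile 12 (N1, w=90) → cum 255  ≥ 245 → median here
  mile 17 (N6, w=25) → cum 280
  mile 29 (N4, w=110) → cum 390
  mile 30 (N7, w=100) → cum 490
Optimal location: mile 12.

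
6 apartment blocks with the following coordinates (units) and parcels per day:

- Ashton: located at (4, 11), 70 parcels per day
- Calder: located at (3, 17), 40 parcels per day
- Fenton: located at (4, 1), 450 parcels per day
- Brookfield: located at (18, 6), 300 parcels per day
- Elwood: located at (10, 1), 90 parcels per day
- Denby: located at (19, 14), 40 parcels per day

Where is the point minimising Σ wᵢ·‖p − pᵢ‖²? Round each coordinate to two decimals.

The minimiser of Σwᵢ‖p−pᵢ‖² is the weighted centroid p* = (Σwᵢpᵢ)/(Σwᵢ).
Σwᵢ = 990.
Σwᵢxᵢ = 70·4 + 40·3 + 450·4 + 300·18 + 90·10 + 40·19 = 9260.
Σwᵢyᵢ = 70·11 + 40·17 + 450·1 + 300·6 + 90·1 + 40·14 = 4350.
x* = 9260/990 = 9.35, y* = 4350/990 = 4.39.

(9.35, 4.39)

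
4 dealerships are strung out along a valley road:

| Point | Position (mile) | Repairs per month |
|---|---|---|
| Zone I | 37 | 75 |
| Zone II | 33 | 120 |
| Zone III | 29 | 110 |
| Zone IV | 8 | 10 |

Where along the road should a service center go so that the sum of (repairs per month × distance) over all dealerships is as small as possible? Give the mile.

x = 33

For a sum of weighted absolute distances on a line, the optimum is the weighted median (not the mean). Total weight W = 315; half-weight = 157.5.
Sort by position and accumulate weight:
  mile 8 (Zone IV, w=10) → cum 10
  mile 29 (Zone III, w=110) → cum 120
  mile 33 (Zone II, w=120) → cum 240  ≥ 157.5 → median here
  mile 37 (Zone I, w=75) → cum 315
Optimal location: mile 33.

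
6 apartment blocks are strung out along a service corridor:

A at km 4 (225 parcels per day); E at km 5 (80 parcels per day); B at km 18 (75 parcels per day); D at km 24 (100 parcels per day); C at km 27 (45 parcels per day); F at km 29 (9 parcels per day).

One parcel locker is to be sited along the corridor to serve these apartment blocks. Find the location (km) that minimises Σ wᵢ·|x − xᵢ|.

For a sum of weighted absolute distances on a line, the optimum is the weighted median (not the mean). Total weight W = 534; half-weight = 267.
Sort by position and accumulate weight:
  km 4 (A, w=225) → cum 225
  km 5 (E, w=80) → cum 305  ≥ 267 → median here
  km 18 (B, w=75) → cum 380
  km 24 (D, w=100) → cum 480
  km 27 (C, w=45) → cum 525
  km 29 (F, w=9) → cum 534
Optimal location: km 5.

x = 5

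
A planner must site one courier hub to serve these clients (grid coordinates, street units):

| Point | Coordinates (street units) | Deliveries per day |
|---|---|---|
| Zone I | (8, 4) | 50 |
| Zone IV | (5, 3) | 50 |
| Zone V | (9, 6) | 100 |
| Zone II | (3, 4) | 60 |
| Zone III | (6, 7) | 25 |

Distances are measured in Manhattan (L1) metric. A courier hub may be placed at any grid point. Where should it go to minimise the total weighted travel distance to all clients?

Manhattan distance separates: Σwᵢ(|x−xᵢ|+|y−yᵢ|) = Σwᵢ|x−xᵢ| + Σwᵢ|y−yᵢ|, so x and y are optimised independently as 1-D weighted medians.
Total weight W = 285; half = 142.5.
x-coordinate, sorted with cumulative weight:
  x=3 (Zone II, w=60) cum 60
  x=5 (Zone IV, w=50) cum 110
  x=6 (Zone III, w=25) cum 135
  x=8 (Zone I, w=50) cum 185  ← median
  x=9 (Zone V, w=100) cum 285
⇒ x* = 8
y-coordinate, sorted with cumulative weight:
  y=3 (Zone IV, w=50) cum 50
  y=4 (Zone I, w=50) cum 100
  y=4 (Zone II, w=60) cum 160  ← median
  y=6 (Zone V, w=100) cum 260
  y=7 (Zone III, w=25) cum 285
⇒ y* = 4

(8, 4)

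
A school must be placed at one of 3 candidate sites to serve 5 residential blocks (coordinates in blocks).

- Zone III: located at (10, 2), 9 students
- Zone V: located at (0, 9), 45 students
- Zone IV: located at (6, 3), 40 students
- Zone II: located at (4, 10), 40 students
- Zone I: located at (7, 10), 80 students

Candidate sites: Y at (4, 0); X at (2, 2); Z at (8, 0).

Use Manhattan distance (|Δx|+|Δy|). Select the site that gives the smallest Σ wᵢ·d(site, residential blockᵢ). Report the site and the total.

Total weighted distance at each candidate:
  Y (4, 0): total = 2297
  X (2, 2): total = 2117
  Z (8, 0): total = 2441
Minimum is at X with total 2117 blocks.

X, total 2117 blocks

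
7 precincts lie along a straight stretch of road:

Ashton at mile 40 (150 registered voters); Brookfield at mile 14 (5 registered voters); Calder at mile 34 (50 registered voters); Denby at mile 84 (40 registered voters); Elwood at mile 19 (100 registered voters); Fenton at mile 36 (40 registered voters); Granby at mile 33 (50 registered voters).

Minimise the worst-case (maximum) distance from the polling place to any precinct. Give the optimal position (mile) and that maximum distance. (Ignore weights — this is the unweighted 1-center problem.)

location 49, max distance 35

The 1-center on a line is the midpoint of the two extreme points: leftmost at 14, rightmost at 84.
Optimal location = (14 + 84)/2 = 49; maximum distance = (84 − 14)/2 = 35.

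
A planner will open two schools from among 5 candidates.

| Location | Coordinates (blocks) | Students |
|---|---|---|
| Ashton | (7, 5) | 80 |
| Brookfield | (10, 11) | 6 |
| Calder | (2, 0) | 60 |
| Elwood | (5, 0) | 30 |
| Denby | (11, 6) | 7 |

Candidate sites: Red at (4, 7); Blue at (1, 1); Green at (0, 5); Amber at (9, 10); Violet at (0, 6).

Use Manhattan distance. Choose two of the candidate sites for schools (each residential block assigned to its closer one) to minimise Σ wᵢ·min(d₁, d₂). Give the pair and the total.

Evaluate every pair (each demand assigned to the nearer of the two):
  {Red, Blue}: total = 786
  {Blue, Amber}: total = 884
  {Blue, Green}: total = 1010
  {Blue, Violet}: total = 1077
  {Red, Green}: total = 1176
  {Red, Amber}: total = 1234
  {Red, Violet}: total = 1236
  {Green, Amber}: total = 1334
  {Amber, Violet}: total = 1424
  {Green, Violet}: total = 1447
Best pair: {Red, Blue} with total 786.

{Red, Blue}, total 786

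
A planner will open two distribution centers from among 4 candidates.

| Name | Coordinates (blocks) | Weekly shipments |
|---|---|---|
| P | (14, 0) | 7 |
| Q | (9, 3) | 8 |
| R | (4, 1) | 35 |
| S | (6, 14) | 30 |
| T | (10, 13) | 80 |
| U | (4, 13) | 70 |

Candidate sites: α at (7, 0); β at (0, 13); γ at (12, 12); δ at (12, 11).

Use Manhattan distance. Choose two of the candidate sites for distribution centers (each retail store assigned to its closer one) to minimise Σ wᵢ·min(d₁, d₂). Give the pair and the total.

{α, γ}, total 1339

Evaluate every pair (each demand assigned to the nearer of the two):
  {α, γ}: total = 1339
  {β, γ}: total = 1484
  {α, β}: total = 1519
  {α, δ}: total = 1519
  {β, δ}: total = 1549
  {γ, δ}: total = 1919
Best pair: {α, γ} with total 1339.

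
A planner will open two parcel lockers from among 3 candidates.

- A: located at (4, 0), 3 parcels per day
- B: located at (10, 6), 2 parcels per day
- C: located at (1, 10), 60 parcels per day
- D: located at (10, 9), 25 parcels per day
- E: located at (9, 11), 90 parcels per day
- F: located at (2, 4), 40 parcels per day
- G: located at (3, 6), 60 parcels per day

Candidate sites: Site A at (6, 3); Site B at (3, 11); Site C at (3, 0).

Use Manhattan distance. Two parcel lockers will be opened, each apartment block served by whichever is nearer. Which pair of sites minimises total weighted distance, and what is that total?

{Site B, Site C}, total 1472

Evaluate every pair (each demand assigned to the nearer of the two):
  {Site B, Site C}: total = 1472
  {Site A, Site B}: total = 1474
  {Site A, Site C}: total = 2537
Best pair: {Site B, Site C} with total 1472.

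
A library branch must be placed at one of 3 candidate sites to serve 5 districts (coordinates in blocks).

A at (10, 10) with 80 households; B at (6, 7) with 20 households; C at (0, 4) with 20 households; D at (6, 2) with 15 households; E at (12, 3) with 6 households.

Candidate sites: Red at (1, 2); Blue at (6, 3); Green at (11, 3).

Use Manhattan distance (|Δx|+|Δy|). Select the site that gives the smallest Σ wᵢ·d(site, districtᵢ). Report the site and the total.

Total weighted distance at each candidate:
  Red (1, 2): total = 1767
  Blue (6, 3): total = 1151
  Green (11, 3): total = 1156
Minimum is at Blue with total 1151 blocks.

Blue, total 1151 blocks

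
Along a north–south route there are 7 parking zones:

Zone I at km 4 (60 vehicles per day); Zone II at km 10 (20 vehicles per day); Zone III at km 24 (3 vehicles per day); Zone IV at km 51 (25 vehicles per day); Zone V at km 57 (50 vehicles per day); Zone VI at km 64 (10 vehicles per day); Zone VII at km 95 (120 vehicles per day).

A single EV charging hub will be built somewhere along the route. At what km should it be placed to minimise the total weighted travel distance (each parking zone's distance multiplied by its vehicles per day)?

x = 57

For a sum of weighted absolute distances on a line, the optimum is the weighted median (not the mean). Total weight W = 288; half-weight = 144.
Sort by position and accumulate weight:
  km 4 (Zone I, w=60) → cum 60
  km 10 (Zone II, w=20) → cum 80
  km 24 (Zone III, w=3) → cum 83
  km 51 (Zone IV, w=25) → cum 108
  km 57 (Zone V, w=50) → cum 158  ≥ 144 → median here
  km 64 (Zone VI, w=10) → cum 168
  km 95 (Zone VII, w=120) → cum 288
Optimal location: km 57.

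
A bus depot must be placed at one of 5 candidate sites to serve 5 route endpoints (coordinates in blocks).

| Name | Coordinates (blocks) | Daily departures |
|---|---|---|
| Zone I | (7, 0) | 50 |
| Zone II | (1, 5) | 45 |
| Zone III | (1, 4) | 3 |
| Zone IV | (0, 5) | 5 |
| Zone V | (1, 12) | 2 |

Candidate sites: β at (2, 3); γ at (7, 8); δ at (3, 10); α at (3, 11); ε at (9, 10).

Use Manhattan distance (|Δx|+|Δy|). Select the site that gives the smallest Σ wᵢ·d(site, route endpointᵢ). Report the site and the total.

Total weighted distance at each candidate:
  β (2, 3): total = 581
  γ (7, 8): total = 905
  δ (3, 10): total = 1087
  α (3, 11): total = 1188
  ε (9, 10): total = 1317
Minimum is at β with total 581 blocks.

β, total 581 blocks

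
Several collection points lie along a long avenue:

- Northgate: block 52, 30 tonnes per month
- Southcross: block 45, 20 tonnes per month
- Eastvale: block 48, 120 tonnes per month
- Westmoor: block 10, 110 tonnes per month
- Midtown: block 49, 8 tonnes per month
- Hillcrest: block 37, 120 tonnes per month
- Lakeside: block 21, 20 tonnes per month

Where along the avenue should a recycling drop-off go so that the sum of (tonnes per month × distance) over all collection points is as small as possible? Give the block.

x = 37

For a sum of weighted absolute distances on a line, the optimum is the weighted median (not the mean). Total weight W = 428; half-weight = 214.
Sort by position and accumulate weight:
  block 10 (Westmoor, w=110) → cum 110
  block 21 (Lakeside, w=20) → cum 130
  block 37 (Hillcrest, w=120) → cum 250  ≥ 214 → median here
  block 45 (Southcross, w=20) → cum 270
  block 48 (Eastvale, w=120) → cum 390
  block 49 (Midtown, w=8) → cum 398
  block 52 (Northgate, w=30) → cum 428
Optimal location: block 37.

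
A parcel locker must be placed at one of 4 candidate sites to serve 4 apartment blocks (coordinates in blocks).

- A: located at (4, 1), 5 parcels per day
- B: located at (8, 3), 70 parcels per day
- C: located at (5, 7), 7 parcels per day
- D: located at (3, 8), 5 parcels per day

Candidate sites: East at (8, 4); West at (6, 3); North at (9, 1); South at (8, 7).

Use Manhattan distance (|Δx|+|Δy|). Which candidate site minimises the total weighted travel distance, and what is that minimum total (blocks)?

East, total 192 blocks

Total weighted distance at each candidate:
  East (8, 4): total = 192
  West (6, 3): total = 235
  North (9, 1): total = 370
  South (8, 7): total = 381
Minimum is at East with total 192 blocks.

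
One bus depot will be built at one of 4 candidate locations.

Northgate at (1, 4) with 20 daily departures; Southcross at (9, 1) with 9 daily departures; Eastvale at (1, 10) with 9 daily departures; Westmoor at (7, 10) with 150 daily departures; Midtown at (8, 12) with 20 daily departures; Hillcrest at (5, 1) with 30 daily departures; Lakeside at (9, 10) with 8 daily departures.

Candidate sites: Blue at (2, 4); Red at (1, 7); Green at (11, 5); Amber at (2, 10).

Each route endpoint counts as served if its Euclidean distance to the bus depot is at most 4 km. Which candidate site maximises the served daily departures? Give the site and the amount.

Coverage radius r = 4 km; a point is covered iff (Δx)²+(Δy)² ≤ 4² = 16.
  Blue (2, 4): covers {Northgate} → 20
  Red (1, 7): covers {Northgate, Eastvale} → 29
  Green (11, 5): covers {none} → 0
  Amber (2, 10): covers {Eastvale} → 9
Maximum coverage at Red: 29 daily departures.

Red, covering 29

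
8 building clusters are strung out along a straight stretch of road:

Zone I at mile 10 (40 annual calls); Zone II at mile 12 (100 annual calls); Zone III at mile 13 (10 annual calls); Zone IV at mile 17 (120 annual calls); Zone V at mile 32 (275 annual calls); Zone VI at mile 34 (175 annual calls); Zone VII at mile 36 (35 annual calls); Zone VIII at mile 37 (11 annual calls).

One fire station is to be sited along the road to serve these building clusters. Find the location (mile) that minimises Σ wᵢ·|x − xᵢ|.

x = 32

For a sum of weighted absolute distances on a line, the optimum is the weighted median (not the mean). Total weight W = 766; half-weight = 383.
Sort by position and accumulate weight:
  mile 10 (Zone I, w=40) → cum 40
  mile 12 (Zone II, w=100) → cum 140
  mile 13 (Zone III, w=10) → cum 150
  mile 17 (Zone IV, w=120) → cum 270
  mile 32 (Zone V, w=275) → cum 545  ≥ 383 → median here
  mile 34 (Zone VI, w=175) → cum 720
  mile 36 (Zone VII, w=35) → cum 755
  mile 37 (Zone VIII, w=11) → cum 766
Optimal location: mile 32.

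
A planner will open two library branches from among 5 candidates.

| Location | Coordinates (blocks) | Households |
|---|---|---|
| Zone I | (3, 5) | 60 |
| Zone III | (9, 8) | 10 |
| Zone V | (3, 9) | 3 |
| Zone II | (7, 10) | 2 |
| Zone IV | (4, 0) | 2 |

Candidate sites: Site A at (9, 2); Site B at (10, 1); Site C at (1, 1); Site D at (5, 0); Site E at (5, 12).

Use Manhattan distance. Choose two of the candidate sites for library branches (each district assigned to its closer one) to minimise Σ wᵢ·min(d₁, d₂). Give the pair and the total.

Evaluate every pair (each demand assigned to the nearer of the two):
  {Site C, Site E}: total = 471
  {Site A, Site C}: total = 478
  {Site B, Site C}: total = 502
  {Site D, Site E}: total = 525
  {Site A, Site D}: total = 535
  {Site C, Site D}: total = 536
  {Site B, Site D}: total = 559
  {Site A, Site E}: total = 637
  {Site B, Site E}: total = 657
  {Site A, Site B}: total = 673
Best pair: {Site C, Site E} with total 471.

{Site C, Site E}, total 471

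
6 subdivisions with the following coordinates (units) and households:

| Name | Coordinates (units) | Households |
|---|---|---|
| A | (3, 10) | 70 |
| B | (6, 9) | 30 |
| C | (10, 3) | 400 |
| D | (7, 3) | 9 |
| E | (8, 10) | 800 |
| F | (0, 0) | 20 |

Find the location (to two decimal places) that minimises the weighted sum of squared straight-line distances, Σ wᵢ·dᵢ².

The minimiser of Σwᵢ‖p−pᵢ‖² is the weighted centroid p* = (Σwᵢpᵢ)/(Σwᵢ).
Σwᵢ = 1329.
Σwᵢxᵢ = 70·3 + 30·6 + 400·10 + 9·7 + 800·8 + 20·0 = 10853.
Σwᵢyᵢ = 70·10 + 30·9 + 400·3 + 9·3 + 800·10 + 20·0 = 10197.
x* = 10853/1329 = 8.17, y* = 10197/1329 = 7.67.

(8.17, 7.67)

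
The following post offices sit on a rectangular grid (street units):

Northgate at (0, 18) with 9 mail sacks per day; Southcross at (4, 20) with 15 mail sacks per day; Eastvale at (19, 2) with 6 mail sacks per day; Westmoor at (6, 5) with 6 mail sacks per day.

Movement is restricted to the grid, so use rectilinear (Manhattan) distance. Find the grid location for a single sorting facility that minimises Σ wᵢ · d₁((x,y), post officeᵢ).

Manhattan distance separates: Σwᵢ(|x−xᵢ|+|y−yᵢ|) = Σwᵢ|x−xᵢ| + Σwᵢ|y−yᵢ|, so x and y are optimised independently as 1-D weighted medians.
Total weight W = 36; half = 18.
x-coordinate, sorted with cumulative weight:
  x=0 (Northgate, w=9) cum 9
  x=4 (Southcross, w=15) cum 24  ← median
  x=6 (Westmoor, w=6) cum 30
  x=19 (Eastvale, w=6) cum 36
⇒ x* = 4
y-coordinate, sorted with cumulative weight:
  y=2 (Eastvale, w=6) cum 6
  y=5 (Westmoor, w=6) cum 12
  y=18 (Northgate, w=9) cum 21  ← median
  y=20 (Southcross, w=15) cum 36
⇒ y* = 18

(4, 18)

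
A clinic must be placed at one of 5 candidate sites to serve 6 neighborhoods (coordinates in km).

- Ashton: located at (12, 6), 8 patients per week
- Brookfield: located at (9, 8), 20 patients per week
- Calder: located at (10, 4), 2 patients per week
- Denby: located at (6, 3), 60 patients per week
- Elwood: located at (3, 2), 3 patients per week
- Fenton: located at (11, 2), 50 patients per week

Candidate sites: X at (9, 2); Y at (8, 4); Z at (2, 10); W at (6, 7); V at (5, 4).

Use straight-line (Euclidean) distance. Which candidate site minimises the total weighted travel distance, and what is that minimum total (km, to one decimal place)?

Y, total 452.8 km

Total weighted distance at each candidate:
  X (9, 2): total = 472.2
  Y (8, 4): total = 452.8
  Z (2, 10): total = 1361.8
  W (6, 7): total = 733.0
  V (5, 4): total = 590.9
Minimum is at Y with total 452.8 km.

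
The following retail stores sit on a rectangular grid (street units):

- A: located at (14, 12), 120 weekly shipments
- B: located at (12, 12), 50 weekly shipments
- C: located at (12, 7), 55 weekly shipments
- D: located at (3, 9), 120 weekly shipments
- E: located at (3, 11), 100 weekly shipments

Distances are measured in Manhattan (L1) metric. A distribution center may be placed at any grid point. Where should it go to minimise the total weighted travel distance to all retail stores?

Manhattan distance separates: Σwᵢ(|x−xᵢ|+|y−yᵢ|) = Σwᵢ|x−xᵢ| + Σwᵢ|y−yᵢ|, so x and y are optimised independently as 1-D weighted medians.
Total weight W = 445; half = 222.5.
x-coordinate, sorted with cumulative weight:
  x=3 (D, w=120) cum 120
  x=3 (E, w=100) cum 220
  x=12 (B, w=50) cum 270  ← median
  x=12 (C, w=55) cum 325
  x=14 (A, w=120) cum 445
⇒ x* = 12
y-coordinate, sorted with cumulative weight:
  y=7 (C, w=55) cum 55
  y=9 (D, w=120) cum 175
  y=11 (E, w=100) cum 275  ← median
  y=12 (A, w=120) cum 395
  y=12 (B, w=50) cum 445
⇒ y* = 11

(12, 11)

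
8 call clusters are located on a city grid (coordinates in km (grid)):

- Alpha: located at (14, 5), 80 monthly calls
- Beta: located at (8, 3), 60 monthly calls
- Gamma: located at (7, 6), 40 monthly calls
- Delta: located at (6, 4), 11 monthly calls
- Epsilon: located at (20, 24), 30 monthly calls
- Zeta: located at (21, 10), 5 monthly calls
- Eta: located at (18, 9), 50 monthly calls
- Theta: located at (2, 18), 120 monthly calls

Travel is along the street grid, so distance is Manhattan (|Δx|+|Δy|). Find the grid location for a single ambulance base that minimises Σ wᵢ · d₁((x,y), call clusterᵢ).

(8, 9)

Manhattan distance separates: Σwᵢ(|x−xᵢ|+|y−yᵢ|) = Σwᵢ|x−xᵢ| + Σwᵢ|y−yᵢ|, so x and y are optimised independently as 1-D weighted medians.
Total weight W = 396; half = 198.
x-coordinate, sorted with cumulative weight:
  x=2 (Theta, w=120) cum 120
  x=6 (Delta, w=11) cum 131
  x=7 (Gamma, w=40) cum 171
  x=8 (Beta, w=60) cum 231  ← median
  x=14 (Alpha, w=80) cum 311
  x=18 (Eta, w=50) cum 361
  x=20 (Epsilon, w=30) cum 391
  x=21 (Zeta, w=5) cum 396
⇒ x* = 8
y-coordinate, sorted with cumulative weight:
  y=3 (Beta, w=60) cum 60
  y=4 (Delta, w=11) cum 71
  y=5 (Alpha, w=80) cum 151
  y=6 (Gamma, w=40) cum 191
  y=9 (Eta, w=50) cum 241  ← median
  y=10 (Zeta, w=5) cum 246
  y=18 (Theta, w=120) cum 366
  y=24 (Epsilon, w=30) cum 396
⇒ y* = 9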